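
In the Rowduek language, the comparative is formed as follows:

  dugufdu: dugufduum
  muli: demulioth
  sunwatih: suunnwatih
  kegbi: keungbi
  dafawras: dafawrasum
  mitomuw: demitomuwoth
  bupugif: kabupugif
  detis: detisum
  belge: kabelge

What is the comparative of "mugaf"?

"mugaf" begins with m-. The stems beginning with m- (muli → demulioth, mitomuw → demitomuwoth) add de- … -oth around the stem.
So mugaf → demugafoth.

demugafoth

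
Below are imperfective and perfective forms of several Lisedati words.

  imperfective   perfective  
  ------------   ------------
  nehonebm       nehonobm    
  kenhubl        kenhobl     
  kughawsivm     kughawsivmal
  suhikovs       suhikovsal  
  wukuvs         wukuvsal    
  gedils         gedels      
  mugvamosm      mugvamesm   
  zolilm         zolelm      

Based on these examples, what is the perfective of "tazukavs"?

tazukavsal

nehonebm and kughawsivm both end in -m yet inflect differently (nehonobm, kughawsivmal), so the final letter is not what conditions the rule; the second-to-last letter is.
"tazukavs" has second-to-last letter 'v'. The stems whose second-to-last letter is 'v' (kughawsivm → kughawsivmal, suhikovs → suhikovsal, wukuvs → wukuvsal) add -al.
The other patterns: stems whose second-to-last letter is 'b' change the last vowel to 'o'; stems whose second-to-last letter is 'l' or 's' change the last vowel to 'e'.
So tazukavs → tazukavsal.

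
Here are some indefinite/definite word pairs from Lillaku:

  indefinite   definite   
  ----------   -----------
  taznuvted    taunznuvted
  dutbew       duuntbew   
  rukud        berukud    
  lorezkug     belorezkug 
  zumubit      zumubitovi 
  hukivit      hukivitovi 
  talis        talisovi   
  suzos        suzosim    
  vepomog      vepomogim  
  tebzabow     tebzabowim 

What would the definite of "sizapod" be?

sizapodim

taznuvted and rukud both end in -d yet inflect differently (taunznuvted, berukud), so the final letter is not what conditions the rule; the last vowel is.
"sizapod" has last vowel 'o'. The stems whose last vowel is 'o' (suzos → suzosim, vepomog → vepomogim, tebzabow → tebzabowim) add -im.
So sizapod → sizapodim.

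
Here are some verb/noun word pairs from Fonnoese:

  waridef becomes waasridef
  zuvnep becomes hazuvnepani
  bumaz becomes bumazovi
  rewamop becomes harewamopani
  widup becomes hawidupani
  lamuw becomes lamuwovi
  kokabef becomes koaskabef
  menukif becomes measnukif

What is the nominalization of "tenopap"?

lamuw and widup both have last vowel 'u' yet inflect differently (lamuwovi, hawidupani), so the last vowel is not what conditions the rule; the final letter is.
"tenopap" ends in -p. The stems ending in -p (rewamop → harewamopani, widup → hawidupani, zuvnep → hazuvnepani) add ha- … -ani around the stem.
The other patterns: stems ending in -f insert -as- after the first vowel; stems ending in -w or -z add -ovi.
So tenopap → hatenopapani.

hatenopapani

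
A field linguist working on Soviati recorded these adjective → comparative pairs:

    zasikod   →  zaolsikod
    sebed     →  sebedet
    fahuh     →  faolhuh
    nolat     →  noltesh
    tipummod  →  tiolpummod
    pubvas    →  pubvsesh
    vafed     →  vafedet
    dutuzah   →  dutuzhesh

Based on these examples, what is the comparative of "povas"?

povsesh

dutuzah and fahuh both end in -h yet inflect differently (dutuzhesh, faolhuh), so the final letter is not what conditions the rule; the last vowel is.
"povas" has last vowel 'a'. The stems whose last vowel is 'a' (nolat → noltesh, pubvas → pubvsesh, dutuzah → dutuzhesh) delete the last vowel and add -esh.
So povas → povsesh.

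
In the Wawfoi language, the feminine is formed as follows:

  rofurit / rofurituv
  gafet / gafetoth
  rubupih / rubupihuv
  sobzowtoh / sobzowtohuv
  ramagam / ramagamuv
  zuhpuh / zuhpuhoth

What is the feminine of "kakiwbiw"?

sobzowtoh and zuhpuh both end in -h yet inflect differently (sobzowtohuv, zuhpuhoth), so the final letter is not what conditions the rule; the number of vowels is.
"kakiwbiw" has 3 vowels. The stems with 3 vowels (ramagam → ramagamuv, sobzowtoh → sobzowtohuv, rubupih → rubupihuv) add -uv.
The other pattern: stems with 2 vowels add -oth.
So kakiwbiw → kakiwbiwuv.

kakiwbiwuv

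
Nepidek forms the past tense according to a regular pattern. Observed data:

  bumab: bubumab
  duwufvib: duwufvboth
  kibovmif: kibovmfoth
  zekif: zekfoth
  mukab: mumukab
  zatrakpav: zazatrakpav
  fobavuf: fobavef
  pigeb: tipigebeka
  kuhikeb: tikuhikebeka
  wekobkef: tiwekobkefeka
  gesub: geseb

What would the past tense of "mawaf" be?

mamawaf

gesub and bumab both end in -b yet inflect differently (geseb, bubumab), so the final letter is not what conditions the rule; the last vowel is.
"mawaf" has last vowel 'a'. The stems whose last vowel is 'a' (bumab → bubumab, zatrakpav → zazatrakpav, mukab → mumukab) repeat the first consonant+vowel as a prefix.
So mawaf → mamawaf.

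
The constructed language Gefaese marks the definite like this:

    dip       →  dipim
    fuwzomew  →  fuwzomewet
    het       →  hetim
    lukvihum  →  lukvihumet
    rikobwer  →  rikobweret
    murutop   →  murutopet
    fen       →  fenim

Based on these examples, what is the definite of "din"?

dinim

"din" has 1 vowel. The stems with 1 vowel (dip → dipim, het → hetim, fen → fenim) add -im.
The other pattern: stems with 3 vowels add -et.
So din → dinim.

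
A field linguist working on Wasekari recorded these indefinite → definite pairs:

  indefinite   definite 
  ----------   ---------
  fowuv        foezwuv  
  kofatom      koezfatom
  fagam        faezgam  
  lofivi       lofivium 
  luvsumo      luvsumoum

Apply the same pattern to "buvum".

"buvum" ends in a consonant. The stems ending in a consonant (fowuv → foezwuv, kofatom → koezfatom, fagam → faezgam) insert -ez- after the first vowel.
So buvum → buezvum.

buezvum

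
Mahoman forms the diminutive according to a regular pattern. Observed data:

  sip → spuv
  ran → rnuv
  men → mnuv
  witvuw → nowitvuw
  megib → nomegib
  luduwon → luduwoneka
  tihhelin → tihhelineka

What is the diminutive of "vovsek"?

novovsek

ran and luduwon both end in -n yet inflect differently (rnuv, luduwoneka), so the final letter is not what conditions the rule; the number of vowels is.
"vovsek" has 2 vowels. The stems with 2 vowels (witvuw → nowitvuw, megib → nomegib) add the prefix no-.
The other patterns: stems with 1 vowel delete the last vowel and add -uv; stems with 3 vowels add -eka.
So vovsek → novovsek.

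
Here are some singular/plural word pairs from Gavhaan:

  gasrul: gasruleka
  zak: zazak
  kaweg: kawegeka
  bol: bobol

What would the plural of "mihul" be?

mihuleka

gasrul and bol both end in -l yet inflect differently (gasruleka, bobol), so the final letter is not what conditions the rule; the number of vowels is.
"mihul" has 2 vowels. The stems with 2 vowels (gasrul → gasruleka, kaweg → kawegeka) add -eka.
So mihul → mihuleka.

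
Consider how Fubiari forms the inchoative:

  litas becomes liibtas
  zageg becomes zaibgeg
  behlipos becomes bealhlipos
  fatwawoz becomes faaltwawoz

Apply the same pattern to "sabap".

litas and behlipos both end in -s yet inflect differently (liibtas, bealhlipos), so the final letter is not what conditions the rule; the last vowel is.
"sabap" has last vowel 'a'. The one such stem in the data (litas → liibtas) inserts -ib- after the first vowel (as does zageg), so the same rule applies.
The other pattern: stems whose last vowel is 'o' insert -al- after the first vowel.
So sabap → saibbap.

saibbap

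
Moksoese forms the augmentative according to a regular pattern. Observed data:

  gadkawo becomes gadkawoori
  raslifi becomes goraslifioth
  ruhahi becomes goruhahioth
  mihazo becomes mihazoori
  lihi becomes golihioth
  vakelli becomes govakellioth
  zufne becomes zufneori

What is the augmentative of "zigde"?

"zigde" ends in -e. The one such stem in the data (zufne → zufneori) adds -ori, so the same rule applies.
The other pattern: stems ending in -i add go- … -oth around the stem.
So zigde → zigdeori.

zigdeori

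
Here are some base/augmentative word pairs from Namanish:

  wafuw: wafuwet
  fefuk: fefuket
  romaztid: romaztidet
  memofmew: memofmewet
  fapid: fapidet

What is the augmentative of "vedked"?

Every pair shown (wafuw → wafuwet, fefuk → fefuket, romaztid → romaztidet, …) follows the same rule: add -et.
So vedked → vedkedet.

vedkedet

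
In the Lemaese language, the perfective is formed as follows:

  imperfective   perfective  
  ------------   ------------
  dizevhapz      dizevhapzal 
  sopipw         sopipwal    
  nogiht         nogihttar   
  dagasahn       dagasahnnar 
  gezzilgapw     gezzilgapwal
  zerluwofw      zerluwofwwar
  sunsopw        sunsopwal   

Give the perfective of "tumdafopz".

"tumdafopz" has second-to-last letter 'p'. The stems whose second-to-last letter is 'p' (sopipw → sopipwal, sunsopw → sunsopwal, dizevhapz → dizevhapzal) add -al.
The other pattern: stems whose second-to-last letter is 'f' or 'h' double the final consonant and add -ar.
So tumdafopz → tumdafopzal.

tumdafopzal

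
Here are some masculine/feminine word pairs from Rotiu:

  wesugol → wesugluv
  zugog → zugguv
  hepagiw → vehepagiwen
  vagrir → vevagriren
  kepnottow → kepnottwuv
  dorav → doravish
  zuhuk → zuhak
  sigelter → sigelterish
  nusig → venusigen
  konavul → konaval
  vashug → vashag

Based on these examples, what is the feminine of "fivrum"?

zugog and vashug both end in -g yet inflect differently (zugguv, vashag), so the final letter is not what conditions the rule; the last vowel is.
"fivrum" has last vowel 'u'. The stems whose last vowel is 'u' (vashug → vashag, zuhuk → zuhak, konavul → konaval) change the last vowel to 'a'.
So fivrum → fivram.

fivram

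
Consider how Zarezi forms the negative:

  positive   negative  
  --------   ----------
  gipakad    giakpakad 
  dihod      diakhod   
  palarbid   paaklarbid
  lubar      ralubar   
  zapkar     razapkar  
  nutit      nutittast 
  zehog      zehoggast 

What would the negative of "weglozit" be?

gipakad and lubar both have last vowel 'a' yet inflect differently (giakpakad, ralubar), so the last vowel is not what conditions the rule; the final letter is.
"weglozit" ends in -t. The one such stem in the data (nutit → nutittast) doubles the final consonant and adds -ast (as does zehog), so the same rule applies.
The other patterns: stems ending in -d insert -ak- after the first vowel; stems ending in -r add the prefix ra-.
So weglozit → weglozittast.

weglozittast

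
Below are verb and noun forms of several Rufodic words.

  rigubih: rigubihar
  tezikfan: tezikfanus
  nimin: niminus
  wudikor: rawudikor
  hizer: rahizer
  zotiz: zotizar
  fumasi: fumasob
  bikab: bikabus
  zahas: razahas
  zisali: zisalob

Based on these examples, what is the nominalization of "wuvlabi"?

wuvlabob

"wuvlabi" ends in -i. The stems ending in -i (zisali → zisalob, fumasi → fumasob) drop the final letter and add -ob.
The other patterns: stems ending in -r or -s add the prefix ra-; stems ending in -b or -n add -us; stems ending in -h or -z add -ar.
So wuvlabi → wuvlabob.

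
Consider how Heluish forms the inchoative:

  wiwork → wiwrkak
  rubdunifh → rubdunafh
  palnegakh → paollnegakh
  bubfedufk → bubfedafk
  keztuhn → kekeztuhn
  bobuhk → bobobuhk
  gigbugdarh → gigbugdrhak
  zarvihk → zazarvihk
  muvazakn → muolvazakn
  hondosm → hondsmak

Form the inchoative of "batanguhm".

babatanguhm

rubdunifh and palnegakh both end in -h yet inflect differently (rubdunafh, paollnegakh), so the final letter is not what conditions the rule; the second-to-last letter is.
"batanguhm" has second-to-last letter 'h'. The stems whose second-to-last letter is 'h' (zarvihk → zazarvihk, bobuhk → bobobuhk, keztuhn → kekeztuhn) repeat the first consonant+vowel as a prefix.
So batanguhm → babatanguhm.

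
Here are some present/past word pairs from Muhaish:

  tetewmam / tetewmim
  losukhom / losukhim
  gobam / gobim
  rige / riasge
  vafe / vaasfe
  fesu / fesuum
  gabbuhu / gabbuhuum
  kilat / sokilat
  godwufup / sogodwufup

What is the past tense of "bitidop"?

tetewmam and kilat both have last vowel 'a' yet inflect differently (tetewmim, sokilat), so the last vowel is not what conditions the rule; the final letter is.
"bitidop" ends in -p. The one such stem in the data (godwufup → sogodwufup) adds the prefix so-, so the same rule applies.
The other patterns: stems ending in -m change the last vowel to 'i'; stems ending in -e insert -as- after the first vowel; stems ending in -u add -um.
So bitidop → sobitidop.

sobitidop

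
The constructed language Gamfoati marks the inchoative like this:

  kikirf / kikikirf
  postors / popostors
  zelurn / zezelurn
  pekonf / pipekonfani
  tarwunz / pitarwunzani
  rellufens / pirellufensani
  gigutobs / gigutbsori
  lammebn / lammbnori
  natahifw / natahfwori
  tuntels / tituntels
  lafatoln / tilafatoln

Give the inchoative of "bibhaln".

"bibhaln" has second-to-last letter 'l'. The stems whose second-to-last letter is 'l' (tuntels → tituntels, lafatoln → tilafatoln) add the prefix ti-.
The other patterns: stems whose second-to-last letter is 'r' repeat the first consonant+vowel as a prefix; stems whose second-to-last letter is 'n' add pi- … -ani around the stem; stems whose second-to-last letter is 'b' or 'f' delete the last vowel and add -ori.
So bibhaln → tibibhaln.

tibibhaln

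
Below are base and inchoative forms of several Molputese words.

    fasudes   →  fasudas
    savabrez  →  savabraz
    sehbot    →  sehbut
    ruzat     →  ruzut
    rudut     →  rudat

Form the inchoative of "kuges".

"kuges" has last vowel 'e'. The stems whose last vowel is 'e' (savabrez → savabraz, fasudes → fasudas) change the last vowel to 'a'.
The other pattern: stems whose last vowel is 'a' or 'o' change the last vowel to 'u'.
So kuges → kugas.

kugas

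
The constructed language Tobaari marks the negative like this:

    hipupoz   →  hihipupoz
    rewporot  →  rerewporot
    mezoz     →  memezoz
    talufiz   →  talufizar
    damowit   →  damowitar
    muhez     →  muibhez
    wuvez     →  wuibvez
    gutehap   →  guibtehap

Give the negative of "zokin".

hipupoz and talufiz both end in -z yet inflect differently (hihipupoz, talufizar), so the final letter is not what conditions the rule; the last vowel is.
"zokin" has last vowel 'i'. The stems whose last vowel is 'i' (talufiz → talufizar, damowit → damowitar) add -ar.
The other patterns: stems whose last vowel is 'o' repeat the first consonant+vowel as a prefix; stems whose last vowel is 'a' or 'e' insert -ib- after the first vowel.
So zokin → zokinar.

zokinar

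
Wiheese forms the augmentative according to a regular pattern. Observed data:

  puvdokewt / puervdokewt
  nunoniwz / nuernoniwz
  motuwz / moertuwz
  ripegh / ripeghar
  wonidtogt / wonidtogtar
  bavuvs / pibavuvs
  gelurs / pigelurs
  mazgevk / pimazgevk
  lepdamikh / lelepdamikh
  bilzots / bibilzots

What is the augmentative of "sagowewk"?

saergowewk

puvdokewt and wonidtogt both end in -t yet inflect differently (puervdokewt, wonidtogtar), so the final letter is not what conditions the rule; the second-to-last letter is.
"sagowewk" has second-to-last letter 'w'. The stems whose second-to-last letter is 'w' (puvdokewt → puervdokewt, nunoniwz → nuernoniwz, motuwz → moertuwz) insert -er- after the first vowel.
The other patterns: stems whose second-to-last letter is 'g' add -ar; stems whose second-to-last letter is 'r' or 'v' add the prefix pi-; stems whose second-to-last letter is 'k' or 't' repeat the first consonant+vowel as a prefix.
So sagowewk → saergowewk.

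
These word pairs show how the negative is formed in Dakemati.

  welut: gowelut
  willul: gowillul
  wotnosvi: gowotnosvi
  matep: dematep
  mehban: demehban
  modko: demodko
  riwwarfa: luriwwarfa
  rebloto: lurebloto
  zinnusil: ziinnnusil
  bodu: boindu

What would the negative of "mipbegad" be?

demipbegad

modko and rebloto both end in -o yet inflect differently (demodko, lurebloto), so the final letter is not what conditions the rule; the first letter is.
"mipbegad" begins with m-. The stems beginning with m- (matep → dematep, mehban → demehban, modko → demodko) add the prefix de-.
The other patterns: stems beginning with w- add the prefix go-; stems beginning with r- add the prefix lu-; stems beginning with b- or z- insert -in- after the first vowel.
So mipbegad → demipbegad.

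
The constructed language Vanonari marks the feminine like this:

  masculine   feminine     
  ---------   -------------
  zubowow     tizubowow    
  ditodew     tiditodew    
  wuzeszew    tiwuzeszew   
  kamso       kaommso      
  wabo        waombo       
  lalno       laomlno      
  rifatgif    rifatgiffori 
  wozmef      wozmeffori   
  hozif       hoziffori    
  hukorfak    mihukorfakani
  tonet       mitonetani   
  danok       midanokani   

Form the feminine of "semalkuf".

semalkuffori

zubowow and kamso both have last vowel 'o' yet inflect differently (tizubowow, kaommso), so the last vowel is not what conditions the rule; the final letter is.
"semalkuf" ends in -f. The stems ending in -f (rifatgif → rifatgiffori, wozmef → wozmeffori, hozif → hoziffori) double the final consonant and add -ori.
So semalkuf → semalkuffori.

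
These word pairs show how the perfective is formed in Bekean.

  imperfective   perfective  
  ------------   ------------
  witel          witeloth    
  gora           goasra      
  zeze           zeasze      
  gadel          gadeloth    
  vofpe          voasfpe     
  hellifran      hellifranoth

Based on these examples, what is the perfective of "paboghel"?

pabogheloth

"paboghel" ends in a consonant. The stems ending in a consonant (gadel → gadeloth, hellifran → hellifranoth, witel → witeloth) add -oth.
So paboghel → pabogheloth.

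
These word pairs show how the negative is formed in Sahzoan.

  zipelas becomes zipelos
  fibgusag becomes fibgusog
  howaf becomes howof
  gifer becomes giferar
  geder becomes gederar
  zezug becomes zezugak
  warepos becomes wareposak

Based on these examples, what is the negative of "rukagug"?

rukagugak

fibgusag and zezug both end in -g yet inflect differently (fibgusog, zezugak), so the final letter is not what conditions the rule; the last vowel is.
"rukagug" has last vowel 'u'. The one such stem in the data (zezug → zezugak) adds -ak, so the same rule applies.
So rukagug → rukagugak.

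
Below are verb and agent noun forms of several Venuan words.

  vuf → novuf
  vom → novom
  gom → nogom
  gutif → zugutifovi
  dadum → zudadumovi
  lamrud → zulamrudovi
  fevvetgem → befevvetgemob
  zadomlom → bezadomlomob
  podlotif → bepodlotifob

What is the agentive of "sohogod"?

besohogodob

vuf and gutif both end in -f yet inflect differently (novuf, zugutifovi), so the final letter is not what conditions the rule; the number of vowels is.
"sohogod" has 3 vowels. The stems with 3 vowels (fevvetgem → befevvetgemob, zadomlom → bezadomlomob, podlotif → bepodlotifob) add be- … -ob around the stem.
The other patterns: stems with 1 vowel add the prefix no-; stems with 2 vowels add zu- … -ovi around the stem.
So sohogod → besohogodob.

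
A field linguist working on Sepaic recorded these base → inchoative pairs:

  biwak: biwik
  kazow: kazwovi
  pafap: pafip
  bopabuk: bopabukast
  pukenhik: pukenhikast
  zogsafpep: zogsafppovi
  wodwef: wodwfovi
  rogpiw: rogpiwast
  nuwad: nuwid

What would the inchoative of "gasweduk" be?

gaswedukast

biwak and pukenhik both end in -k yet inflect differently (biwik, pukenhikast), so the final letter is not what conditions the rule; the last vowel is.
"gasweduk" has last vowel 'u'. The one such stem in the data (bopabuk → bopabukast) adds -ast, so the same rule applies.
So gasweduk → gaswedukast.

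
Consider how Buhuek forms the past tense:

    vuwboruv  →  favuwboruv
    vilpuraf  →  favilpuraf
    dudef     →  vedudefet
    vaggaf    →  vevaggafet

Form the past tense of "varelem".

vilpuraf and dudef both end in -f yet inflect differently (favilpuraf, vedudefet), so the final letter is not what conditions the rule; the number of vowels is.
"varelem" has 3 vowels. The stems with 3 vowels (vuwboruv → favuwboruv, vilpuraf → favilpuraf) add the prefix fa-.
The other pattern: stems with 2 vowels add ve- … -et around the stem.
So varelem → favarelem.

favarelem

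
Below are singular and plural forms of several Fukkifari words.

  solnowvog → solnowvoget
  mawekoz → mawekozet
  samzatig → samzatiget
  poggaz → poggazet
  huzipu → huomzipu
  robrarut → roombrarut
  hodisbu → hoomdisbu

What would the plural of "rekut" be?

solnowvog and huzipu both have 3 vowels yet inflect differently (solnowvoget, huomzipu), so the number of vowels is not what conditions the rule; the final letter is.
"rekut" ends in -t. The one such stem in the data (robrarut → roombrarut) inserts -om- after the first vowel (as do huzipu, hodisbu), so the same rule applies.
So rekut → reomkut.

reomkut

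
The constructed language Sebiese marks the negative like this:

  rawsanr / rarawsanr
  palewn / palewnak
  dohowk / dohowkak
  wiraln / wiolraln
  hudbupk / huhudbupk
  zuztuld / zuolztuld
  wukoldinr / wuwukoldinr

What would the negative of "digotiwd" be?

wiraln and palewn both end in -n yet inflect differently (wiolraln, palewnak), so the final letter is not what conditions the rule; the second-to-last letter is.
"digotiwd" has second-to-last letter 'w'. The stems whose second-to-last letter is 'w' (dohowk → dohowkak, palewn → palewnak) add -ak.
The other patterns: stems whose second-to-last letter is 'l' insert -ol- after the first vowel; stems whose second-to-last letter is 'n' or 'p' repeat the first consonant+vowel as a prefix.
So digotiwd → digotiwdak.

digotiwdak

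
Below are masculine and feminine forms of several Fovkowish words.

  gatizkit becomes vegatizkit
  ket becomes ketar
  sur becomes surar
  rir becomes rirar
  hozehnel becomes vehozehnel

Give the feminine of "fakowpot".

"fakowpot" has 3 vowels. The stems with 3 vowels (gatizkit → vegatizkit, hozehnel → vehozehnel) add the prefix ve-.
The other pattern: stems with 1 vowel add -ar.
So fakowpot → vefakowpot.

vefakowpot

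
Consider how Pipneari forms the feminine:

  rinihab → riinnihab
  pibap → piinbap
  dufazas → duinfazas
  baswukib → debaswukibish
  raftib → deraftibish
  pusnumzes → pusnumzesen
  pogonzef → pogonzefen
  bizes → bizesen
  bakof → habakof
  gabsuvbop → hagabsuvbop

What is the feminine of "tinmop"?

rinihab and baswukib both end in -b yet inflect differently (riinnihab, debaswukibish), so the final letter is not what conditions the rule; the last vowel is.
"tinmop" has last vowel 'o'. The stems whose last vowel is 'o' (bakof → habakof, gabsuvbop → hagabsuvbop) add the prefix ha-.
The other patterns: stems whose last vowel is 'a' insert -in- after the first vowel; stems whose last vowel is 'i' add de- … -ish around the stem; stems whose last vowel is 'e' add -en.
So tinmop → hatinmop.

hatinmop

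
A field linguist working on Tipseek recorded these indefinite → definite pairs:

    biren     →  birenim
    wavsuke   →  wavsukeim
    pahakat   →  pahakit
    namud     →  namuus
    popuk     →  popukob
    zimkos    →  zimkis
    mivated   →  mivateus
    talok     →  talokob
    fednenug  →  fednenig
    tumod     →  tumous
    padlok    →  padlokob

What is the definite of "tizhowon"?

namud and popuk both have last vowel 'u' yet inflect differently (namuus, popukob), so the last vowel is not what conditions the rule; the final letter is.
"tizhowon" ends in -n. The one such stem in the data (biren → birenim) adds -im, so the same rule applies.
The other patterns: stems ending in -d drop the final letter and add -us; stems ending in -k add -ob; stems ending in -g, -s or -t change the last vowel to 'i'.
So tizhowon → tizhowonim.

tizhowonim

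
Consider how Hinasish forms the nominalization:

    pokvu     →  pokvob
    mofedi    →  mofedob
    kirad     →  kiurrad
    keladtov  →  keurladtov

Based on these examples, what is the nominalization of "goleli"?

golelob

kirad and pokvu both have 2 vowels yet inflect differently (kiurrad, pokvob), so the number of vowels is not what conditions the rule; whether the stem ends in a vowel or a consonant is.
"goleli" ends in a vowel. The stems ending in a vowel (pokvu → pokvob, mofedi → mofedob) drop the final letter and add -ob.
The other pattern: stems ending in a consonant insert -ur- after the first vowel.
So goleli → golelob.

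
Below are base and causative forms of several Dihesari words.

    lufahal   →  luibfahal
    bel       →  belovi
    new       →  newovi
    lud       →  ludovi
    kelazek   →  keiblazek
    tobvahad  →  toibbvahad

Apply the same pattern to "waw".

tobvahad and lud both end in -d yet inflect differently (toibbvahad, ludovi), so the final letter is not what conditions the rule; the number of vowels is.
"waw" has 1 vowel. The stems with 1 vowel (lud → ludovi, new → newovi, bel → belovi) add -ovi.
The other pattern: stems with 3 vowels insert -ib- after the first vowel.
So waw → wawovi.

wawovi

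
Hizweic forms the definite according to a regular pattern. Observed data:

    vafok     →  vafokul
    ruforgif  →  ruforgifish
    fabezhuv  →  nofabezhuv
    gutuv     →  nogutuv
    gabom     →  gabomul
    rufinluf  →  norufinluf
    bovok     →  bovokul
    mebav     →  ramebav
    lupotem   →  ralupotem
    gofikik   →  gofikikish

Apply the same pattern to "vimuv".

rufinluf and ruforgif both end in -f yet inflect differently (norufinluf, ruforgifish), so the final letter is not what conditions the rule; the last vowel is.
"vimuv" has last vowel 'u'. The stems whose last vowel is 'u' (gutuv → nogutuv, fabezhuv → nofabezhuv, rufinluf → norufinluf) add the prefix no-.
So vimuv → novimuv.

novimuv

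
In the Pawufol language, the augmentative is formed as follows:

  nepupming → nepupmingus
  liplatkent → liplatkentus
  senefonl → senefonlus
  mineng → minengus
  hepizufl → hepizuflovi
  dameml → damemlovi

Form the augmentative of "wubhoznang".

"wubhoznang" has second-to-last letter 'n'. The stems whose second-to-last letter is 'n' (nepupming → nepupmingus, liplatkent → liplatkentus, senefonl → senefonlus) add -us.
So wubhoznang → wubhoznangus.

wubhoznangus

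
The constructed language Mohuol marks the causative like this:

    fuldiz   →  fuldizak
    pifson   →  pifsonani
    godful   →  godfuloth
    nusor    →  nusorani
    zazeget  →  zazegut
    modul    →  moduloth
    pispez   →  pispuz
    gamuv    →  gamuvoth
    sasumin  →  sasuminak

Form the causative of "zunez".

zunuz

pifson and sasumin both end in -n yet inflect differently (pifsonani, sasuminak), so the final letter is not what conditions the rule; the last vowel is.
"zunez" has last vowel 'e'. The stems whose last vowel is 'e' (zazeget → zazegut, pispez → pispuz) change the last vowel to 'u'.
The other patterns: stems whose last vowel is 'o' add -ani; stems whose last vowel is 'u' add -oth; stems whose last vowel is 'i' add -ak.
So zunez → zunuz.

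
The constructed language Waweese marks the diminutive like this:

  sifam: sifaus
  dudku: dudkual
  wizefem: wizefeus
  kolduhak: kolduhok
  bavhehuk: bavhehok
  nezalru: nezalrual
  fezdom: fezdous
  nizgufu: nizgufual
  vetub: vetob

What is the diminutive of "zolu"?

zolual

sifam and kolduhak both have last vowel 'a' yet inflect differently (sifaus, kolduhok), so the last vowel is not what conditions the rule; the final letter is.
"zolu" ends in -u. The stems ending in -u (nezalru → nezalrual, dudku → dudkual, nizgufu → nizgufual) add -al.
So zolu → zolual.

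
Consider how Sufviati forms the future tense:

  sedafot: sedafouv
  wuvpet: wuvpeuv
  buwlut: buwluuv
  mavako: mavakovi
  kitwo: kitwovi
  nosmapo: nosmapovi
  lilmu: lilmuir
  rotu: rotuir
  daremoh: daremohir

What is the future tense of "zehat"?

zehauv

"zehat" ends in -t. The stems ending in -t (sedafot → sedafouv, wuvpet → wuvpeuv, buwlut → buwluuv) drop the final letter and add -uv.
So zehat → zehauv.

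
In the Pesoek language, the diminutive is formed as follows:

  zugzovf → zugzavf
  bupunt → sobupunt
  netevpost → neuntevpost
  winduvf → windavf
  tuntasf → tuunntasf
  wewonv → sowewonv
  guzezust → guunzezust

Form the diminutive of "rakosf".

"rakosf" has second-to-last letter 's'. The stems whose second-to-last letter is 's' (guzezust → guunzezust, tuntasf → tuunntasf, netevpost → neuntevpost) insert -un- after the first vowel.
So rakosf → raunkosf.

raunkosf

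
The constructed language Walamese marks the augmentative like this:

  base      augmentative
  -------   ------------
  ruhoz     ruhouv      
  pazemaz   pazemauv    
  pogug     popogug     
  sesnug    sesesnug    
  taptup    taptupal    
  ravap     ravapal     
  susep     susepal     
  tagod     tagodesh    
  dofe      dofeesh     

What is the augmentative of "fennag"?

fefennag

"fennag" ends in -g. The stems ending in -g (pogug → popogug, sesnug → sesesnug) repeat the first consonant+vowel as a prefix.
The other patterns: stems ending in -z drop the final letter and add -uv; stems ending in -p add -al; stems ending in -d or -e add -esh.
So fennag → fefennag.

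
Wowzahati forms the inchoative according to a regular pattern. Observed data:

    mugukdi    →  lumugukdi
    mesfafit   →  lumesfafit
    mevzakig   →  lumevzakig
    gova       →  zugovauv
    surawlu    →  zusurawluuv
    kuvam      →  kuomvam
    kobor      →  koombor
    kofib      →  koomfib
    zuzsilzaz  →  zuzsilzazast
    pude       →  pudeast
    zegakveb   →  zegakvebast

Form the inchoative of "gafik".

zugafikuv

kofib and zegakveb both end in -b yet inflect differently (koomfib, zegakvebast), so the final letter is not what conditions the rule; the first letter is.
"gafik" begins with g-. The one such stem in the data (gova → zugovauv) adds zu- … -uv around the stem, so the same rule applies.
So gafik → zugafikuv.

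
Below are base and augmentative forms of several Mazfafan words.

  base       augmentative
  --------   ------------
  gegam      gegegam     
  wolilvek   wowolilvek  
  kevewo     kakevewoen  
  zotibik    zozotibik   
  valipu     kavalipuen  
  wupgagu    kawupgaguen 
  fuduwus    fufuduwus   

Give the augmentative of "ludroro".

wupgagu and fuduwus both have last vowel 'u' yet inflect differently (kawupgaguen, fufuduwus), so the last vowel is not what conditions the rule; whether the stem ends in a vowel or a consonant is.
"ludroro" ends in a vowel. The stems ending in a vowel (wupgagu → kawupgaguen, valipu → kavalipuen, kevewo → kakevewoen) add ka- … -en around the stem.
So ludroro → kaludroroen.

kaludroroen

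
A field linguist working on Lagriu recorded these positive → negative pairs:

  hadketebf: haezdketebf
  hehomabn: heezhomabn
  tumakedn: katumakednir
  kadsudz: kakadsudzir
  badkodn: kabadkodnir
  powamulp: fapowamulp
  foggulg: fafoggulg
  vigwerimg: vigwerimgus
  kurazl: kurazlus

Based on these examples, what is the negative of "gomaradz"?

kagomaradzir

hehomabn and tumakedn both end in -n yet inflect differently (heezhomabn, katumakednir), so the final letter is not what conditions the rule; the second-to-last letter is.
"gomaradz" has second-to-last letter 'd'. The stems whose second-to-last letter is 'd' (tumakedn → katumakednir, kadsudz → kakadsudzir, badkodn → kabadkodnir) add ka- … -ir around the stem.
So gomaradz → kagomaradzir.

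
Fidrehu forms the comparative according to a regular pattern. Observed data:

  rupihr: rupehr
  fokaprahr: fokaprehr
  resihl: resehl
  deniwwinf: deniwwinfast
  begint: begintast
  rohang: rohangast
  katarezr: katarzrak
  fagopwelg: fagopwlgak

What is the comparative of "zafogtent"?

zafogtentast

rupihr and katarezr both end in -r yet inflect differently (rupehr, katarzrak), so the final letter is not what conditions the rule; the second-to-last letter is.
"zafogtent" has second-to-last letter 'n'. The stems whose second-to-last letter is 'n' (deniwwinf → deniwwinfast, begint → begintast, rohang → rohangast) add -ast.
The other patterns: stems whose second-to-last letter is 'h' change the last vowel to 'e'; stems whose second-to-last letter is 'l' or 'z' delete the last vowel and add -ak.
So zafogtent → zafogtentast.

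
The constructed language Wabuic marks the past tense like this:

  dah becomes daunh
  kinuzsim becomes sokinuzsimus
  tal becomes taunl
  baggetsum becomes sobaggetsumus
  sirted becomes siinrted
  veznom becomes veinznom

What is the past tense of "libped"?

"libped" has 2 vowels. The stems with 2 vowels (veznom → veinznom, sirted → siinrted) insert -in- after the first vowel.
The other patterns: stems with 1 vowel insert -un- after the first vowel; stems with 3 vowels add so- … -us around the stem.
So libped → liinbped.

liinbped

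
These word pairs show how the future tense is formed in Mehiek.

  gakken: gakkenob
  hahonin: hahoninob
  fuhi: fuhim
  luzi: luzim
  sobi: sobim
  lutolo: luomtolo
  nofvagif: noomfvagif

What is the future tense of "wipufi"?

wipufim

hahonin and fuhi both have last vowel 'i' yet inflect differently (hahoninob, fuhim), so the last vowel is not what conditions the rule; the final letter is.
"wipufi" ends in -i. The stems ending in -i (fuhi → fuhim, luzi → luzim, sobi → sobim) drop the final letter and add -im.
So wipufi → wipufim.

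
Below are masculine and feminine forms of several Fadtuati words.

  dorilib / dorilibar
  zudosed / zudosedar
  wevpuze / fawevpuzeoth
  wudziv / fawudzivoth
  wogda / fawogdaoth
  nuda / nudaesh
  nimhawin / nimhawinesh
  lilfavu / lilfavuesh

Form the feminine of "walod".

wogda and nuda both end in -a yet inflect differently (fawogdaoth, nudaesh), so the final letter is not what conditions the rule; the first letter is.
"walod" begins with w-. The stems beginning with w- (wevpuze → fawevpuzeoth, wudziv → fawudzivoth, wogda → fawogdaoth) add fa- … -oth around the stem.
The other patterns: stems beginning with d- or z- add -ar; stems beginning with l- or n- add -esh.
So walod → fawalodoth.

fawalodoth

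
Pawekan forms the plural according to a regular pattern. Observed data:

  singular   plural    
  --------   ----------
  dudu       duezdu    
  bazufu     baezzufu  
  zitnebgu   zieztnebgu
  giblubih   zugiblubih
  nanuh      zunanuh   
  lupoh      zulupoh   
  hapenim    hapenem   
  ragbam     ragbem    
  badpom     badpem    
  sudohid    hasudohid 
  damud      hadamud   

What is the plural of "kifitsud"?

hakifitsud

"kifitsud" ends in -d. The stems ending in -d (sudohid → hasudohid, damud → hadamud) add the prefix ha-.
The other patterns: stems ending in -u insert -ez- after the first vowel; stems ending in -h add the prefix zu-; stems ending in -m change the last vowel to 'e'.
So kifitsud → hakifitsud.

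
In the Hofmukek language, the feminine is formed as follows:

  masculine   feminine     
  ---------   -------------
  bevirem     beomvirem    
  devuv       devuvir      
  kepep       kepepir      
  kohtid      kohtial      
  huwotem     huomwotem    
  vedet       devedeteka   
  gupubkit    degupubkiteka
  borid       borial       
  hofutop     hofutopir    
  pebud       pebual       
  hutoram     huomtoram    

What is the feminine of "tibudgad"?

tibudgaal

borid and gupubkit both have last vowel 'i' yet inflect differently (borial, degupubkiteka), so the last vowel is not what conditions the rule; the final letter is.
"tibudgad" ends in -d. The stems ending in -d (pebud → pebual, borid → borial, kohtid → kohtial) drop the final letter and add -al.
So tibudgad → tibudgaal.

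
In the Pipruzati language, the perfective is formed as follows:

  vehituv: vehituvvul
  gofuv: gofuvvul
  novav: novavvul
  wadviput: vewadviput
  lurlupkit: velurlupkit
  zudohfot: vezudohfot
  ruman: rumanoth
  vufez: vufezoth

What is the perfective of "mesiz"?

vehituv and wadviput both have last vowel 'u' yet inflect differently (vehituvvul, vewadviput), so the last vowel is not what conditions the rule; the final letter is.
"mesiz" ends in -z. The one such stem in the data (vufez → vufezoth) adds -oth, so the same rule applies.
The other patterns: stems ending in -v double the final consonant and add -ul; stems ending in -t add the prefix ve-.
So mesiz → mesizoth.

mesizoth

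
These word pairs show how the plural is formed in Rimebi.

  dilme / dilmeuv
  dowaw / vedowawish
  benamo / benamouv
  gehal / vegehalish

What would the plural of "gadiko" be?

gadikouv

"gadiko" ends in a vowel. The stems ending in a vowel (dilme → dilmeuv, benamo → benamouv) add -uv.
So gadiko → gadikouv.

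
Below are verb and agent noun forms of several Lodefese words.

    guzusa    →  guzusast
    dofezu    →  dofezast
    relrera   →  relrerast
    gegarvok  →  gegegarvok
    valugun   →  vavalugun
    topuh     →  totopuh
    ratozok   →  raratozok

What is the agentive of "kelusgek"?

dofezu and valugun both have last vowel 'u' yet inflect differently (dofezast, vavalugun), so the last vowel is not what conditions the rule; whether the stem ends in a vowel or a consonant is.
"kelusgek" ends in a consonant. The stems ending in a consonant (gegarvok → gegegarvok, valugun → vavalugun, topuh → totopuh) repeat the first consonant+vowel as a prefix.
The other pattern: stems ending in a vowel drop the final letter and add -ast.
So kelusgek → kekelusgek.

kekelusgek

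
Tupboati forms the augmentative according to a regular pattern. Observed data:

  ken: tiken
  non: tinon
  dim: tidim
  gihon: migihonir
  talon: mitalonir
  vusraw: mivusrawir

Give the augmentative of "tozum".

mitozumir

ken and gihon both end in -n yet inflect differently (tiken, migihonir), so the final letter is not what conditions the rule; the number of vowels is.
"tozum" has 2 vowels. The stems with 2 vowels (gihon → migihonir, talon → mitalonir, vusraw → mivusrawir) add mi- … -ir around the stem.
So tozum → mitozumir.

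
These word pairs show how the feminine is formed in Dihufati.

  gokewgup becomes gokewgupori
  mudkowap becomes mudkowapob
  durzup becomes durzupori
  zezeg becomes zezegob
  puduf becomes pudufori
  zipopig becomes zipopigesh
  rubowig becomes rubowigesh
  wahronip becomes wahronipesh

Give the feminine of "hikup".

hikupori

durzup and wahronip both end in -p yet inflect differently (durzupori, wahronipesh), so the final letter is not what conditions the rule; the last vowel is.
"hikup" has last vowel 'u'. The stems whose last vowel is 'u' (puduf → pudufori, durzup → durzupori, gokewgup → gokewgupori) add -ori.
The other patterns: stems whose last vowel is 'i' add -esh; stems whose last vowel is 'a' or 'e' add -ob.
So hikup → hikupori.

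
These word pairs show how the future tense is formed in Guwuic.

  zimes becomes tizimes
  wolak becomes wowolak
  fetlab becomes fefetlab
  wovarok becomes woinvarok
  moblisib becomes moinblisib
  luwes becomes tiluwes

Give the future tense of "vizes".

wolak and wovarok both end in -k yet inflect differently (wowolak, woinvarok), so the final letter is not what conditions the rule; the last vowel is.
"vizes" has last vowel 'e'. The stems whose last vowel is 'e' (zimes → tizimes, luwes → tiluwes) add the prefix ti-.
So vizes → tivizes.

tivizes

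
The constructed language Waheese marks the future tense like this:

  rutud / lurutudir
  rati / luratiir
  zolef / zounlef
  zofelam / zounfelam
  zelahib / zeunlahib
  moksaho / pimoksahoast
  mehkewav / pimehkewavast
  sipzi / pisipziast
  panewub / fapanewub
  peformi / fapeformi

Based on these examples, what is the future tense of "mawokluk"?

pimawoklukast

rati and sipzi both end in -i yet inflect differently (luratiir, pisipziast), so the final letter is not what conditions the rule; the first letter is.
"mawokluk" begins with m-. The stems beginning with m- (moksaho → pimoksahoast, mehkewav → pimehkewavast) add pi- … -ast around the stem.
The other patterns: stems beginning with r- add lu- … -ir around the stem; stems beginning with z- insert -un- after the first vowel; stems beginning with p- add the prefix fa-.
So mawokluk → pimawoklukast.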